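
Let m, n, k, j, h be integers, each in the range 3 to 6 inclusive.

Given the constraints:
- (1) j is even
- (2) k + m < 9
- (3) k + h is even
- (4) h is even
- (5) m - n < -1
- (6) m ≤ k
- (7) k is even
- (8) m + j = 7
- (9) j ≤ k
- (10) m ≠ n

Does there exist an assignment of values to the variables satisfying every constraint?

Satisfiable

Setting (m, n, k, j, h) = (3, 6, 4, 4, 4) satisfies everything: constraint 2: k + m = 7; constraint 5: m - n = -3, and the others follow.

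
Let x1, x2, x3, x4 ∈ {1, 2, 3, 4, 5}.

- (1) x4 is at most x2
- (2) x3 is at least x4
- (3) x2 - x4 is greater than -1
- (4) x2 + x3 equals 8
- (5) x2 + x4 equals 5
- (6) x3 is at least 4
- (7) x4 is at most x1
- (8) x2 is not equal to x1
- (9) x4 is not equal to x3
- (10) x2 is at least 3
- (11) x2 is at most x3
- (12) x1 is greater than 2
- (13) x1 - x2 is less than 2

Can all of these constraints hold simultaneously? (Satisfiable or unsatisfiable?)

Satisfiable

One satisfying assignment is x1 = 4, x2 = 3, x3 = 5, x4 = 2.
For the less obvious constraints — constraint 3: x2 - x4 = 1; constraint 4: x2 + x3 = 8; constraint 5: x2 + x4 = 5 — and the others hold by inspection.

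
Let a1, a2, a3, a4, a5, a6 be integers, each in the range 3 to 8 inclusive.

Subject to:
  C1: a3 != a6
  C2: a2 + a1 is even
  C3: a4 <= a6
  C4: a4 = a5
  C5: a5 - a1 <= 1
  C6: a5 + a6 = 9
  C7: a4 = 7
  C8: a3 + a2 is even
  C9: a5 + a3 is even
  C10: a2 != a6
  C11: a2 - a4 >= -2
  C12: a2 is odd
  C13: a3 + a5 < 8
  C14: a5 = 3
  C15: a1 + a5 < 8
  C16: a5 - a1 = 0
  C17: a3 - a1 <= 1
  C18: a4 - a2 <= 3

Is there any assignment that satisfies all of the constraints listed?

Unsatisfiable

Constraint 7 fixes a4 = 7 and constraint 14 fixes a5 = 3, but constraint 4 requires a4 = a5. Since 7 ≠ 3, contradiction.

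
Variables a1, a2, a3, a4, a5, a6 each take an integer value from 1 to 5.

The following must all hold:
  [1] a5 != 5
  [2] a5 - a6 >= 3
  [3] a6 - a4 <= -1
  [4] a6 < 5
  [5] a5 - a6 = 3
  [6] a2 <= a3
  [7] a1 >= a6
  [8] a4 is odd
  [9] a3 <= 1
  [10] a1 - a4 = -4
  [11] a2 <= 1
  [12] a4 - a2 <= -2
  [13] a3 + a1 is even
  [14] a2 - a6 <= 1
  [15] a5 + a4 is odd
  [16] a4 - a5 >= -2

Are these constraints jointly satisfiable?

Unsatisfiable

Constraints 2, 12, 14, and 16 give a5 − a6 ≥ 3, a6 − a2 ≥ -1, a2 − a4 ≥ 2, a4 − a5 ≥ -2.
Adding all 4 inequalities: the left sides telescope to 0, and the right sides sum to 3 + (-1) + 2 + (-2) = 2. So 0 ≥ 2, which is false.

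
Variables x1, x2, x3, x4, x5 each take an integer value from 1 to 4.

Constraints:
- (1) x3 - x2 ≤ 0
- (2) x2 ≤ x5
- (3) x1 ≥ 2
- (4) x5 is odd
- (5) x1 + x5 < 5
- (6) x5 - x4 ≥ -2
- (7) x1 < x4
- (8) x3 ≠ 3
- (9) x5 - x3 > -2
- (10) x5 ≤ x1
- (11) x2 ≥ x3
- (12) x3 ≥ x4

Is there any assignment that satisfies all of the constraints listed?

Unsatisfiable

Constraints 1, 2, 7, 10, and 12 give x2 ≤ x5, x5 ≤ x1, x1 < x4, x4 ≤ x3, x3 ≤ x2. Chaining: x2 ≤ x5 ≤ x1 < x4 ≤ x3 ≤ x2, which forces x2 < x2 — impossible.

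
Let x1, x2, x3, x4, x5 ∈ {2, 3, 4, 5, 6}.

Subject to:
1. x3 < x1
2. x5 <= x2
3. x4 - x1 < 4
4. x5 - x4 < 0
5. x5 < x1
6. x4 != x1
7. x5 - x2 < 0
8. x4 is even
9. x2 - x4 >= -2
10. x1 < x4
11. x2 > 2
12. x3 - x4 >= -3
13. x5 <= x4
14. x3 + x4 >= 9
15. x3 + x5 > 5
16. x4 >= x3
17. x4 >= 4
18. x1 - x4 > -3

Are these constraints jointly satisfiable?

Setting (x1, x2, x3, x4, x5) = (5, 4, 4, 6, 3) satisfies everything: constraint 3: x4 - x1 = 1; constraint 4: x5 - x4 = -3; constraint 7: x5 - x2 = -1, and the others follow.

Satisfiable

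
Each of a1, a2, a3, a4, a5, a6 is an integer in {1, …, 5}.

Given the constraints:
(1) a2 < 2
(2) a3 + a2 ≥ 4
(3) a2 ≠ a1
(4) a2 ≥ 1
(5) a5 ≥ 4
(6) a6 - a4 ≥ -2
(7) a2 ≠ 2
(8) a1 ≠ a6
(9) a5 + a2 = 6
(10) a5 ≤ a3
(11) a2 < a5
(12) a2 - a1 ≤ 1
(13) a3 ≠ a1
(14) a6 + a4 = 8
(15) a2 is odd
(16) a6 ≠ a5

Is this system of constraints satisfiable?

Take a1 = 3, a2 = 1, a3 = 5, a4 = 4, a5 = 5, a6 = 4. Then constraint 2: a3 + a2 = 6; constraint 6: a6 - a4 = 0; constraint 9: a5 + a2 = 6, and every other listed constraint is also met.

Satisfiable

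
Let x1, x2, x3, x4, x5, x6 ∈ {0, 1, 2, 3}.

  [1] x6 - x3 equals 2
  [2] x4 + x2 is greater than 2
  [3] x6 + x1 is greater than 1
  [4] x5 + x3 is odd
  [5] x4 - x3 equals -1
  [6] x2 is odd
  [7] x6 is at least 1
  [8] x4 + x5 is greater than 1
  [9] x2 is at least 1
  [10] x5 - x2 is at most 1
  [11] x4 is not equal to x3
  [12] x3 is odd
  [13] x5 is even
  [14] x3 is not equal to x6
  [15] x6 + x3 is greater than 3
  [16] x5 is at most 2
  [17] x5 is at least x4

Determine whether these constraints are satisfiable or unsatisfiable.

Satisfiable

Try x1 = 0, x2 = 3, x3 = 1, x4 = 0, x5 = 2, x6 = 3.
Check constraint 1: x6 - x3 = 2; constraint 2: x4 + x2 = 3. The remaining constraints are straightforward to verify.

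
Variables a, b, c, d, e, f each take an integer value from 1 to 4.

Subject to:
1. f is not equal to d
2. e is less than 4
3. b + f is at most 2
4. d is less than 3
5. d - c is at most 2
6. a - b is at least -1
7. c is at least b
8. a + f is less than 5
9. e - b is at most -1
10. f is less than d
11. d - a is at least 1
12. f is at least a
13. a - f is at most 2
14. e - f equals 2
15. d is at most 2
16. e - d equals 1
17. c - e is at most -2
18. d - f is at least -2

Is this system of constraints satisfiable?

Constraints 5, 6, 9, 11, and 17 give a − b ≥ -1, b − e ≥ 1, e − c ≥ 2, c − d ≥ -2, d − a ≥ 1.
Adding all 5 inequalities: the left sides telescope to 0, and the right sides sum to (-1) + 1 + 2 + (-2) + 1 = 1. So 0 ≥ 1, which is false.

Unsatisfiable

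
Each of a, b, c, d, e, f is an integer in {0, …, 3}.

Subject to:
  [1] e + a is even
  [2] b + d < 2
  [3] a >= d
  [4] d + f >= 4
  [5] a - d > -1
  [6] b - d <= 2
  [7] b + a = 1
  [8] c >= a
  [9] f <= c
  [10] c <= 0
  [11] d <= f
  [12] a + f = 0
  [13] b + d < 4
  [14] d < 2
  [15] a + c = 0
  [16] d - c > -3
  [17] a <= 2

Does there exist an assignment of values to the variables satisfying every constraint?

Unsatisfiable

From constraints 3 and 17: d ≤ a ≤ 2. From constraints 9 and 10: f ≤ c ≤ 0. Hence d + f ≤ 2. But constraint 4 requires d + f ≥ 4, and 4 > 2. Contradiction.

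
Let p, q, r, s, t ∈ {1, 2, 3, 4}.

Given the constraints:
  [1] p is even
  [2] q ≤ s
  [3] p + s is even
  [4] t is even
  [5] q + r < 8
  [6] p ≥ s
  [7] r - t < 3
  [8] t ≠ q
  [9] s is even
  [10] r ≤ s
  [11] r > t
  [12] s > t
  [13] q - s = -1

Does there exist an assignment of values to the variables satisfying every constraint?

Setting (p, q, r, s, t) = (4, 3, 3, 4, 2) satisfies everything: constraint 5: q + r = 6; constraint 7: r - t = 1, and the others follow.

Satisfiable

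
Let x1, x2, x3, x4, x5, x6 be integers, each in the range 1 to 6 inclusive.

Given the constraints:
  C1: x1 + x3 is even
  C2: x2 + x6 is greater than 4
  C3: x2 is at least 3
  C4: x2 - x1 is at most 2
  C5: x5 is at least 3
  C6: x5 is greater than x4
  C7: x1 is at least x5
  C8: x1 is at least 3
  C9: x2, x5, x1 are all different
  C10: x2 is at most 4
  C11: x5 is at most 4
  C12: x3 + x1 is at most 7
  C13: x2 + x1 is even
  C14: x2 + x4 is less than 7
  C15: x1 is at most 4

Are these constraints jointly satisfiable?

Constraints 3, 5, 8, 10, 11, and 15 confine each of x2, x5, x1 to the 2 values {3, 4}.
Constraint 9 requires all 3 of them to be distinct, but only 2 values are available — impossible by the pigeonhole principle.

Unsatisfiable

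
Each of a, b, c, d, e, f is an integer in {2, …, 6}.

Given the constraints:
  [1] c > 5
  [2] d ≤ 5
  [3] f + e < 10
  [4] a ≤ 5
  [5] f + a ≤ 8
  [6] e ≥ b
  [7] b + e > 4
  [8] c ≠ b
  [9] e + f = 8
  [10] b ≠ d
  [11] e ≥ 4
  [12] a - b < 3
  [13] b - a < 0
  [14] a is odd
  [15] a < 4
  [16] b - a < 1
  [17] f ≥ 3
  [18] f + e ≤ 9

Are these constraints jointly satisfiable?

One satisfying assignment is a = 3, b = 2, c = 6, d = 5, e = 5, f = 3.
For the less obvious constraints — constraint 3: f + e = 8; constraint 5: f + a = 6 — and the others hold by inspection.

Satisfiable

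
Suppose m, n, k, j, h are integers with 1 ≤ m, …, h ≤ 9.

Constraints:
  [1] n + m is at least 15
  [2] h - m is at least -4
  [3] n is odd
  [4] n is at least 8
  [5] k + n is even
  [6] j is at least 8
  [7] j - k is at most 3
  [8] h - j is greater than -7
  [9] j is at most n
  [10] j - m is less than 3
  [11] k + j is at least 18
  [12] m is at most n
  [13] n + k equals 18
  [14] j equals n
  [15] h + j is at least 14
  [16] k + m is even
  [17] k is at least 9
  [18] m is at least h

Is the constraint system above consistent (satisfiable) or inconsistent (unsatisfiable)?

Setting (m, n, k, j, h) = (7, 9, 9, 9, 5) satisfies everything: constraint 1: n + m = 16; constraint 2: h - m = -2; constraint 7: j - k = 0, and the others follow.

Satisfiable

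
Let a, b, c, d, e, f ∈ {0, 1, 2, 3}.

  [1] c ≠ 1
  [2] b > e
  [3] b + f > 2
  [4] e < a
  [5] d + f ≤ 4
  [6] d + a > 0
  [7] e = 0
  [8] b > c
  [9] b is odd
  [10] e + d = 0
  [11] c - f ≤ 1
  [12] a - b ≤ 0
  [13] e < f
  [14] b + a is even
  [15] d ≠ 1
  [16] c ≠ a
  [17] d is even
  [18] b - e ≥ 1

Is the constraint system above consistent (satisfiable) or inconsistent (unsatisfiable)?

Try a = 1, b = 3, c = 0, d = 0, e = 0, f = 1.
Check constraint 3: b + f = 4; constraint 5: d + f = 1; constraint 6: d + a = 1. The remaining constraints are straightforward to verify.

Satisfiable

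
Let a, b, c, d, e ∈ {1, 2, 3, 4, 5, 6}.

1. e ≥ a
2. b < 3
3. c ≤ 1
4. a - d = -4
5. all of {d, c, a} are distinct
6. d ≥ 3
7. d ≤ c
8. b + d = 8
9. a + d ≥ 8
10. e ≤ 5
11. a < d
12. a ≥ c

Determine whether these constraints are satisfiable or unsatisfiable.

Unsatisfiable

From constraints 1 and 10: a ≤ e ≤ 5. From constraints 3 and 7: d ≤ c ≤ 1. Hence a + d ≤ 6. But constraint 9 requires a + d ≥ 8, and 8 > 6. Contradiction.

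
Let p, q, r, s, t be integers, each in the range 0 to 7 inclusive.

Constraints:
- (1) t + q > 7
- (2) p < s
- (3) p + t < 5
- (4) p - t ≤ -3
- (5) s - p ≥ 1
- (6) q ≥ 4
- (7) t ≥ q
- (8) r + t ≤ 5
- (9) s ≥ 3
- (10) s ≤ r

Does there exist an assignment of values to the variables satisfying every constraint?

Unsatisfiable

From constraints 9 and 10: r ≥ s ≥ 3. From constraints 6 and 7: t ≥ q ≥ 4. Hence r + t ≥ 7. But constraint 8 requires r + t ≤ 5, and 5 < 7. Contradiction.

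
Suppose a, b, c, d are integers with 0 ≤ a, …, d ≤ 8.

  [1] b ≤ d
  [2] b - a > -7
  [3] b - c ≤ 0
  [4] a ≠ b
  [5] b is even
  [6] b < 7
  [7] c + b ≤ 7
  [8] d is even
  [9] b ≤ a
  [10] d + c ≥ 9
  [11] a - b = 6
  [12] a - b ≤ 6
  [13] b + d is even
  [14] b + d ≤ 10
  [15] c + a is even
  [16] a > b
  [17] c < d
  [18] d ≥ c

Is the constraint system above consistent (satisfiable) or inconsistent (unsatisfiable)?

Satisfiable

Try a = 8, b = 2, c = 4, d = 6.
Check constraint 2: b - a = -6; constraint 3: b - c = -2; constraint 7: c + b = 6. The remaining constraints are straightforward to verify.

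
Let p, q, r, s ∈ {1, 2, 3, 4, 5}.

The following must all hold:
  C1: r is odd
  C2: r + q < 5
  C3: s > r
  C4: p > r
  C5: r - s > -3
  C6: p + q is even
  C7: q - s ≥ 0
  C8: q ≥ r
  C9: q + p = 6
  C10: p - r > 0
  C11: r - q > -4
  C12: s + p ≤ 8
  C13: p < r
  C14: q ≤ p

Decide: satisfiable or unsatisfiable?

Unsatisfiable

Constraints 3, 7, 13, and 14 give q ≤ p, p < r, r < s, s ≤ q. Chaining: q ≤ p < r < s ≤ q, which forces q < q — impossible.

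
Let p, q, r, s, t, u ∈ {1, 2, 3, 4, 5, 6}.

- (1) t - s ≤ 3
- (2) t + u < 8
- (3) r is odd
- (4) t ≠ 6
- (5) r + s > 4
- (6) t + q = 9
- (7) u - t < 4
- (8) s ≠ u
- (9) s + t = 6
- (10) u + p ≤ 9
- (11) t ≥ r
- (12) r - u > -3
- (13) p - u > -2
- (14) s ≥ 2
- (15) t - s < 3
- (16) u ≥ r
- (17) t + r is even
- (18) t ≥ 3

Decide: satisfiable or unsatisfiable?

Setting (p, q, r, s, t, u) = (4, 6, 3, 3, 3, 4) satisfies everything: constraint 1: t - s = 0; constraint 2: t + u = 7; constraint 5: r + s = 6, and the others follow.

Satisfiable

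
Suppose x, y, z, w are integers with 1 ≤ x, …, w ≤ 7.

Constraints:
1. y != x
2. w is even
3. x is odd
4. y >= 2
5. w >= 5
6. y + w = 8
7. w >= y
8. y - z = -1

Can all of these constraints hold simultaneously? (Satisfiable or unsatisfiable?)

Setting (x, y, z, w) = (7, 2, 3, 6) satisfies everything: constraint 2: w = 6 is even; constraint 6: y + w = 8; constraint 8: y - z = -1, and the others follow.

Satisfiable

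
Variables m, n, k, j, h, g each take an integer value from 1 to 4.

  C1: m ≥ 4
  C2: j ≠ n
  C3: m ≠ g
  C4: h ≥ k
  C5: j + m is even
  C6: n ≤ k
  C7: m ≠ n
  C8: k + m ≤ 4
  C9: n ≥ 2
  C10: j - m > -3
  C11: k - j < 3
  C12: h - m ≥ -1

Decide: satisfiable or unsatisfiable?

Unsatisfiable

From constraints 6 and 9: k ≥ n ≥ 2. From constraint 1: m ≥ 4. Hence k + m ≥ 6. But constraint 8 requires k + m ≤ 4, and 4 < 6. Contradiction.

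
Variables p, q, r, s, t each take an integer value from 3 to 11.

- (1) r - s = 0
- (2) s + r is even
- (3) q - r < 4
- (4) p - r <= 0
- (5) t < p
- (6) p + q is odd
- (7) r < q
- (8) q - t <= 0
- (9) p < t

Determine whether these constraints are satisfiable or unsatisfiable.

Unsatisfiable

Constraints 4, 5, 7, and 8 give r < q, q ≤ t, t < p, p ≤ r. Chaining: r < q ≤ t < p ≤ r, which forces r < r — impossible.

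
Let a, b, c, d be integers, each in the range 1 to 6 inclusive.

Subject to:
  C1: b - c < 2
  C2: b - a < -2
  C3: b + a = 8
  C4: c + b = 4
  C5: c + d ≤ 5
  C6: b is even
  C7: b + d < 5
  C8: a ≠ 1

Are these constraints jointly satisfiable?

One satisfying assignment is a = 6, b = 2, c = 2, d = 2.
For the less obvious constraints — constraint 1: b - c = 0; constraint 2: b - a = -4 — and the others hold by inspection.

Satisfiable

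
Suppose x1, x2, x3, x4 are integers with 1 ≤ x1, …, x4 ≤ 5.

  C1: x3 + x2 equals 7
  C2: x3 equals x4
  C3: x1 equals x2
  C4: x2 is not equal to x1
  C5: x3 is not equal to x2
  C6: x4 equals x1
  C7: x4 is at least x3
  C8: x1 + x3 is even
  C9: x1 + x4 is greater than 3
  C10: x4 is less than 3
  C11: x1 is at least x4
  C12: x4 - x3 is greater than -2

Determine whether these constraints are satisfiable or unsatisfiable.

From constraints 2, 3, and 6, x3 = x4 = x1 = x2, so x3 = x2. But constraint 5 says x3 ≠ x2. Contradiction.

Unsatisfiable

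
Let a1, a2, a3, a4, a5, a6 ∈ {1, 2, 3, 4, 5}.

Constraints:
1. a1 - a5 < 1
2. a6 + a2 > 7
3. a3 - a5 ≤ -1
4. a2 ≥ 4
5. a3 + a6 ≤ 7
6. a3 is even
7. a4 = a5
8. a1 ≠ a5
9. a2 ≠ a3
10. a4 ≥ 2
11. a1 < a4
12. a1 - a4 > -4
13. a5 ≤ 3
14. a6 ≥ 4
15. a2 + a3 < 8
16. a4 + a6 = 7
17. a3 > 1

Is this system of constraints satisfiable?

Satisfiable

The assignment a1 = 1, a2 = 4, a3 = 2, a4 = 3, a5 = 3, a6 = 4 works:
  constraint 1 holds since a1 - a5 = -2.
  constraint 2 holds since a6 + a2 = 8.
  constraint 3 holds since a3 - a5 = -1.
The rest check out directly.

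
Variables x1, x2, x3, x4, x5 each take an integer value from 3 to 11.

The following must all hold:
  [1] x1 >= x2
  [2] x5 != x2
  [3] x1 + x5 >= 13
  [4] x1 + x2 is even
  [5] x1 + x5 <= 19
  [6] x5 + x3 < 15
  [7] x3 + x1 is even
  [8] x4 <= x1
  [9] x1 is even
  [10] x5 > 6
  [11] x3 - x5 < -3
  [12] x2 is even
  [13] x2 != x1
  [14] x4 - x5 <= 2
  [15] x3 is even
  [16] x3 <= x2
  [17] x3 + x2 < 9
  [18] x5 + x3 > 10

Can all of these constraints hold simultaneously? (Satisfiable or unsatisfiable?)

Satisfiable

Take x1 = 8, x2 = 4, x3 = 4, x4 = 7, x5 = 8. Then constraint 3: x1 + x5 = 16; constraint 5: x1 + x5 = 16; constraint 6: x5 + x3 = 12, and every other listed constraint is also met.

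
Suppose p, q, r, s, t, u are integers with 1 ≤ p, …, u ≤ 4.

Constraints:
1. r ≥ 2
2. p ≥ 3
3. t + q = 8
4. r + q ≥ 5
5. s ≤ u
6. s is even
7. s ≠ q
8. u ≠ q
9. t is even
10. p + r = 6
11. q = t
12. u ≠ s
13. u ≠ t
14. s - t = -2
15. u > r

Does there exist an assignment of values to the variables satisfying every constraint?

Satisfiable

Try p = 4, q = 4, r = 2, s = 2, t = 4, u = 3.
Check constraint 3: t + q = 8; constraint 4: r + q = 6; constraint 10: p + r = 6. The remaining constraints are straightforward to verify.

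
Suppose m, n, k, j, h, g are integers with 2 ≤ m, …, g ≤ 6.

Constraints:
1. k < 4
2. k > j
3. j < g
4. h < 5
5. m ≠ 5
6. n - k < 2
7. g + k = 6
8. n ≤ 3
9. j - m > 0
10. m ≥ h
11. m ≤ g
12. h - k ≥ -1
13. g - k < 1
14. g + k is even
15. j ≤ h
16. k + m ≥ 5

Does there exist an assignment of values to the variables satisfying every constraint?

Constraints 9, 10, and 15 give j ≤ h, h ≤ m, m < j. Chaining: j ≤ h ≤ m < j, which forces j < j — impossible.

Unsatisfiable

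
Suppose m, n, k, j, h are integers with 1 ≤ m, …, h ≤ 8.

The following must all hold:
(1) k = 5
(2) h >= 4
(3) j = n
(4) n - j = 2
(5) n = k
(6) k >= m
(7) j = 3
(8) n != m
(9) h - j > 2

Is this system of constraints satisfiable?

Unsatisfiable

Constraint 7 fixes j = 3 and constraint 1 fixes k = 5. Constraints 3 and 5 give j = n = k, so j = k. But 3 ≠ 5 — contradiction.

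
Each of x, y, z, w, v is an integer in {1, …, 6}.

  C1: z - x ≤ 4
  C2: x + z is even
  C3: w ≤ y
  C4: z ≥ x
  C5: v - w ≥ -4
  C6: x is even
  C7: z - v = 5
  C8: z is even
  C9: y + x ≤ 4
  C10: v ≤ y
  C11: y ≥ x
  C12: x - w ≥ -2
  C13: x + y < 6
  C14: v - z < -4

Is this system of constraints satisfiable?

Satisfiable

Take x = 2, y = 2, z = 6, w = 2, v = 1. Then constraint 1: z - x = 4; constraint 5: v - w = -1, and every other listed constraint is also met.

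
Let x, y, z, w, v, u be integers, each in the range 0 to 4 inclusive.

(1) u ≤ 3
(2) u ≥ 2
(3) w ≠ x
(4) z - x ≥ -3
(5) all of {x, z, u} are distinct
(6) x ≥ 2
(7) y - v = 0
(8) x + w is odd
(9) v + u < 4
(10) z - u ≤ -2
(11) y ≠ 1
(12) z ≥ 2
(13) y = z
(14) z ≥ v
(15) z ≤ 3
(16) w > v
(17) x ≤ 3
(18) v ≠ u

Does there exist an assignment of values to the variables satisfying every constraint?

Unsatisfiable

Constraints 1, 2, 6, 12, 15, and 17 confine each of x, z, u to the 2 values {2, 3}.
Constraint 5 requires all 3 of them to be distinct, but only 2 values are available — impossible by the pigeonhole principle.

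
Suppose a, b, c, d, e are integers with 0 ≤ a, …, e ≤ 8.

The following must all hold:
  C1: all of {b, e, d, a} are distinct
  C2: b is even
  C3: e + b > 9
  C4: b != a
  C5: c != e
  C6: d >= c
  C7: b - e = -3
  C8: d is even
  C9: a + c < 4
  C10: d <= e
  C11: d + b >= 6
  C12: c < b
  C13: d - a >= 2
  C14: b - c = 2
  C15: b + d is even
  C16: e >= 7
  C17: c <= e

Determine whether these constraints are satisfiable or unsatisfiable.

One satisfying assignment is a = 0, b = 4, c = 2, d = 2, e = 7.
For the less obvious constraints — constraint 3: e + b = 11; constraint 7: b - e = -3 — and the others hold by inspection.

Satisfiable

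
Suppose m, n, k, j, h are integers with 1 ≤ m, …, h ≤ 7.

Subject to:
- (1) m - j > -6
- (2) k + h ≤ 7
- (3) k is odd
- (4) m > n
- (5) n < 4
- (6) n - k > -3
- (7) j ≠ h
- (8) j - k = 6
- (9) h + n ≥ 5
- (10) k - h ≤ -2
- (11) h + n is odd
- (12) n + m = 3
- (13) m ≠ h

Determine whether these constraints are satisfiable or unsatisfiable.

Take m = 2, n = 1, k = 1, j = 7, h = 4. Then constraint 1: m - j = -5; constraint 2: k + h = 5, and every other listed constraint is also met.

Satisfiable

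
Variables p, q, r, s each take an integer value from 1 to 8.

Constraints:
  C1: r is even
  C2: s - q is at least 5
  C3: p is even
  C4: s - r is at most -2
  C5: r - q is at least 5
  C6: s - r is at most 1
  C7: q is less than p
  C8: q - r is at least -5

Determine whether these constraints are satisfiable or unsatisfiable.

Unsatisfiable

Constraints 2, 4, and 8 give r − s ≥ 2, s − q ≥ 5, q − r ≥ -5.
Adding all 3 inequalities: the left sides telescope to 0, and the right sides sum to 2 + 5 + (-5) = 2. So 0 ≥ 2, which is false.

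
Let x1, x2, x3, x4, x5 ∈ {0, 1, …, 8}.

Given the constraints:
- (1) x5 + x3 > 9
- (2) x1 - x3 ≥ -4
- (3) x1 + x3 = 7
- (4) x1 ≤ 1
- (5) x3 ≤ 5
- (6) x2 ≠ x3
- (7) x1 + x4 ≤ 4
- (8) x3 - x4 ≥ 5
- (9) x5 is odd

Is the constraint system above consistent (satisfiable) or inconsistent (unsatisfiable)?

Unsatisfiable

From constraint 4: x1 ≤ 1. From constraint 5: x3 ≤ 5. Hence x1 + x3 ≤ 6. But constraint 3 requires x1 + x3 = 7, and 7 > 6. Contradiction.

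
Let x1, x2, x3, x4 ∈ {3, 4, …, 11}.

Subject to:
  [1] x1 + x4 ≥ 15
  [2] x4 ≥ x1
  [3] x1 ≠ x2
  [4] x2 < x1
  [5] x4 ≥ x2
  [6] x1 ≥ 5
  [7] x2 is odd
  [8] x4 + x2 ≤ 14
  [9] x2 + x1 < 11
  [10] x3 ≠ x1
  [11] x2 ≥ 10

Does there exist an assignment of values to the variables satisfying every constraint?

Unsatisfiable

From constraints 2 and 6: x4 ≥ x1 ≥ 5. From constraint 11: x2 ≥ 10. Hence x4 + x2 ≥ 15. But constraint 8 requires x4 + x2 ≤ 14, and 14 < 15. Contradiction.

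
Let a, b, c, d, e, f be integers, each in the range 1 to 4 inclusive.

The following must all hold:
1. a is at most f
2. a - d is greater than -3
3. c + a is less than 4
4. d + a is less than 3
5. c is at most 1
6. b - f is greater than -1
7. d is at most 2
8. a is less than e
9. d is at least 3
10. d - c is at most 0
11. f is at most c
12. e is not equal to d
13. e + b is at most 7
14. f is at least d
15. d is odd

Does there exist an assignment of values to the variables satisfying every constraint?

From constraints 9 and 14: f ≥ d and d ≥ 3, so f ≥ 3. From constraints 5 and 11: f ≤ c and c ≤ 1, so f ≤ 1. But 1 < 3, so no value of f works.

Unsatisfiable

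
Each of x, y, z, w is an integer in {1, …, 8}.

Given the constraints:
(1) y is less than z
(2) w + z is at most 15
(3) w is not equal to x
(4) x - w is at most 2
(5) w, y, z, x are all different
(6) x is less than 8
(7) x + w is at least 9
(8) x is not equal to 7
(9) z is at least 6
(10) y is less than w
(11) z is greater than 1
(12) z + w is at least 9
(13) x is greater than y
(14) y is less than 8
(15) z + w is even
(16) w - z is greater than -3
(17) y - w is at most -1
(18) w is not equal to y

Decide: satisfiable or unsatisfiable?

Take x = 6, y = 1, z = 7, w = 5. Then constraint 2: w + z = 12; constraint 4: x - w = 1; constraint 7: x + w = 11, and every other listed constraint is also met.

Satisfiable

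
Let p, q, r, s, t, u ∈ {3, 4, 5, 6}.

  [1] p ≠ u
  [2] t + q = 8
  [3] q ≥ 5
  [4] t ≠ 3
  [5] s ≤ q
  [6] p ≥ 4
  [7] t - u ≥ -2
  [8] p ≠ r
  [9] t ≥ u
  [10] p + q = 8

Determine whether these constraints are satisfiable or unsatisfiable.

From constraint 6: p ≥ 4. From constraint 3: q ≥ 5. Hence p + q ≥ 9. But constraint 10 requires p + q = 8, and 8 < 9. Contradiction.

Unsatisfiable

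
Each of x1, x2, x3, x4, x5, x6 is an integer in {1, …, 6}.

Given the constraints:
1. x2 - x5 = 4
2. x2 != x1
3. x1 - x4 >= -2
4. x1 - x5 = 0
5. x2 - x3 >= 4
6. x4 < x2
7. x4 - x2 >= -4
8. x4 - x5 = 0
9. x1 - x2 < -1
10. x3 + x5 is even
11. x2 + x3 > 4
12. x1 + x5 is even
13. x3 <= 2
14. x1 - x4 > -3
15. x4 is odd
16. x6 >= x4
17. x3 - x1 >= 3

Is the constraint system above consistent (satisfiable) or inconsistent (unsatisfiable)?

Unsatisfiable

Constraints 3, 5, 7, and 17 give x3 − x1 ≥ 3, x1 − x4 ≥ -2, x4 − x2 ≥ -4, x2 − x3 ≥ 4.
Adding all 4 inequalities: the left sides telescope to 0, and the right sides sum to 3 + (-2) + (-4) + 4 = 1. So 0 ≥ 1, which is false.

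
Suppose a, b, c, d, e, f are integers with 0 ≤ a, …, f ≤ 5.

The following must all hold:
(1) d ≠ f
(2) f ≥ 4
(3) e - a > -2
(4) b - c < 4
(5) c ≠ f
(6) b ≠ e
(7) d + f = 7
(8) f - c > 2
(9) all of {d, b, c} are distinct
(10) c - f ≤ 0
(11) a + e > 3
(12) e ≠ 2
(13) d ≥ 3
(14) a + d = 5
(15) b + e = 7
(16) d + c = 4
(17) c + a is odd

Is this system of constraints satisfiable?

The assignment a = 2, b = 4, c = 1, d = 3, e = 3, f = 4 works:
  constraint 3 holds since e - a = 1.
  constraint 4 holds since b - c = 3.
  constraint 7 holds since d + f = 7.
The rest check out directly.

Satisfiable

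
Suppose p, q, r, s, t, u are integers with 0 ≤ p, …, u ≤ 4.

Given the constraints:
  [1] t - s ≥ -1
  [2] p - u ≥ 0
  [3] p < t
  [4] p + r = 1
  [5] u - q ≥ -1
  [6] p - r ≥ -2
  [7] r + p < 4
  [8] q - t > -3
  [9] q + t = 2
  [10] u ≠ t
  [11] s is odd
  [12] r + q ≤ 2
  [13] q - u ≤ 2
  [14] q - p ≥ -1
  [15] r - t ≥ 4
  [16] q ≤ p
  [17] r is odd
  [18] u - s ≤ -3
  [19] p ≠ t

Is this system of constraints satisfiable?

Unsatisfiable

Constraints 1, 5, 6, 14, 15, and 18 give t − s ≥ -1, s − u ≥ 3, u − q ≥ -1, q − p ≥ -1, p − r ≥ -2, r − t ≥ 4.
Adding all 6 inequalities: the left sides telescope to 0, and the right sides sum to (-1) + 3 + (-1) + (-1) + (-2) + 4 = 2. So 0 ≥ 2, which is false.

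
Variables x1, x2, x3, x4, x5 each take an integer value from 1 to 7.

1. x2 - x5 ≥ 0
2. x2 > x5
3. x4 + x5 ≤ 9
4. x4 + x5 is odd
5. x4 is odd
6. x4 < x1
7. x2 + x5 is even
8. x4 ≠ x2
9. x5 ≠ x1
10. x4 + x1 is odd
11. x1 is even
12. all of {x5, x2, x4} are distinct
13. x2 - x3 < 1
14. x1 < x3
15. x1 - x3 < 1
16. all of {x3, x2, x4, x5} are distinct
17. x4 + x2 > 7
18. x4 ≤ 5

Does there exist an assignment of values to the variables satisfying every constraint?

Try x1 = 6, x2 = 6, x3 = 7, x4 = 3, x5 = 4.
Check constraint 1: x2 - x5 = 2; constraint 3: x4 + x5 = 7. The remaining constraints are straightforward to verify.

Satisfiable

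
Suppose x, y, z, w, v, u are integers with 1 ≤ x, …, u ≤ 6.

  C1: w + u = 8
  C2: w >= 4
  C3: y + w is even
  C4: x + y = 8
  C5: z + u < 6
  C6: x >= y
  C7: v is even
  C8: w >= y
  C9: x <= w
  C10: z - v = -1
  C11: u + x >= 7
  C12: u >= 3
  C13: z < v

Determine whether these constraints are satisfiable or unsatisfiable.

Satisfiable

The assignment x = 5, y = 3, z = 1, w = 5, v = 2, u = 3 works:
  constraint 1 holds since w + u = 8.
  constraint 4 holds since x + y = 8.
The rest check out directly.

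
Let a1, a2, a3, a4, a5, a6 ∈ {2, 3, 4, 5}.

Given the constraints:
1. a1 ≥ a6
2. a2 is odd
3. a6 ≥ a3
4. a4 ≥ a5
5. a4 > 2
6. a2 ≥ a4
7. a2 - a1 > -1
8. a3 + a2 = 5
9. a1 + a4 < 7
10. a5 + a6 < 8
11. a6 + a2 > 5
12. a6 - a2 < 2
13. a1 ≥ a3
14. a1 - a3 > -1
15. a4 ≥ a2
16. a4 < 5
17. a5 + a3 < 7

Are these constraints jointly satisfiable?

Satisfiable

Setting (a1, a2, a3, a4, a5, a6) = (3, 3, 2, 3, 2, 3) satisfies everything: constraint 7: a2 - a1 = 0; constraint 8: a3 + a2 = 5, and the others follow.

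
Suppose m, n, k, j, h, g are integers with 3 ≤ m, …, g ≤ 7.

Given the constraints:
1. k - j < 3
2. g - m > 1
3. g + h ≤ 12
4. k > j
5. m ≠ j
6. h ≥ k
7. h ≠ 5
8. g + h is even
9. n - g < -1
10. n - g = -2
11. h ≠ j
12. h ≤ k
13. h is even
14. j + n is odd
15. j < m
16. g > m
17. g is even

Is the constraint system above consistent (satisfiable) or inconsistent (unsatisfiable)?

Try m = 4, n = 4, k = 4, j = 3, h = 4, g = 6.
Check constraint 1: k - j = 1; constraint 2: g - m = 2; constraint 3: g + h = 10. The remaining constraints are straightforward to verify.

Satisfiable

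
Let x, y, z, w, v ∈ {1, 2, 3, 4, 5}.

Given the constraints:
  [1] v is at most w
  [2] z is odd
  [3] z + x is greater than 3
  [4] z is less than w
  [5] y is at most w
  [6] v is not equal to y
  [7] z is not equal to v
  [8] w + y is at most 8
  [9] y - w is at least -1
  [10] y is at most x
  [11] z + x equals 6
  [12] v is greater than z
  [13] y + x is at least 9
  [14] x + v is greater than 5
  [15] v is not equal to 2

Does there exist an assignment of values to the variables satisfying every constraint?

Satisfiable

Setting (x, y, z, w, v) = (5, 4, 1, 4, 3) satisfies everything: constraint 3: z + x = 6; constraint 8: w + y = 8, and the others follow.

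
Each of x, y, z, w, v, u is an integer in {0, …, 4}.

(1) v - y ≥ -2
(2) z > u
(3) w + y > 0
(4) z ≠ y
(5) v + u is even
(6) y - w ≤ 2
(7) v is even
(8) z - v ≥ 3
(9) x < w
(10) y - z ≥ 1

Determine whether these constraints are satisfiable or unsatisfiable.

Constraints 1, 8, and 10 give z − v ≥ 3, v − y ≥ -2, y − z ≥ 1.
Adding all 3 inequalities: the left sides telescope to 0, and the right sides sum to 3 + (-2) + 1 = 2. So 0 ≥ 2, which is false.

Unsatisfiable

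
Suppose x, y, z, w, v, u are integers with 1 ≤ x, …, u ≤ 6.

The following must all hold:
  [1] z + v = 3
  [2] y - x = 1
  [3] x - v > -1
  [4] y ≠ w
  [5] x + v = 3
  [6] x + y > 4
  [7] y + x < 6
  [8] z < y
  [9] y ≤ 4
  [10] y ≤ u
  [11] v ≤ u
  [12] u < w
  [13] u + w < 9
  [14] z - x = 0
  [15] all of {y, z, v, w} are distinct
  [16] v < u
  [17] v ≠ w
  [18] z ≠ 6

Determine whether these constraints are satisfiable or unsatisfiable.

Satisfiable

Try x = 2, y = 3, z = 2, w = 5, v = 1, u = 3.
Check constraint 1: z + v = 3; constraint 2: y - x = 1; constraint 3: x - v = 1. The remaining constraints are straightforward to verify.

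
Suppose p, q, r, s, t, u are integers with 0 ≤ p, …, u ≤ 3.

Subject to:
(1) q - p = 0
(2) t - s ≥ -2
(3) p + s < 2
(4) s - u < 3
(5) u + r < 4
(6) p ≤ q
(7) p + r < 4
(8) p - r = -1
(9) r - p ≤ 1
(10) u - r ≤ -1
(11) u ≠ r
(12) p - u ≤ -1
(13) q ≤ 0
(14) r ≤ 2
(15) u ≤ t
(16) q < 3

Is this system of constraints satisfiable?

Unsatisfiable

Constraints 9, 10, and 12 give u − p ≥ 1, p − r ≥ -1, r − u ≥ 1.
Adding all 3 inequalities: the left sides telescope to 0, and the right sides sum to 1 + (-1) + 1 = 1. So 0 ≥ 1, which is false.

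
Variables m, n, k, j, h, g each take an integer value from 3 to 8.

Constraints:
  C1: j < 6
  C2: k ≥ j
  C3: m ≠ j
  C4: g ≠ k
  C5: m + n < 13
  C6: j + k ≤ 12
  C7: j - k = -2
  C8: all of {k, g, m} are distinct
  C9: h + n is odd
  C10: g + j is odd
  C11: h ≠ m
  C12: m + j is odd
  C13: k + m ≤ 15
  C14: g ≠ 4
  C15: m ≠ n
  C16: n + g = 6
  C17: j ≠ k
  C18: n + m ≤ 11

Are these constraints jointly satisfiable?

One satisfying assignment is m = 7, n = 3, k = 6, j = 4, h = 4, g = 3.
For the less obvious constraints — constraint 5: m + n = 10; constraint 6: j + k = 10; constraint 7: j - k = -2 — and the others hold by inspection.

Satisfiable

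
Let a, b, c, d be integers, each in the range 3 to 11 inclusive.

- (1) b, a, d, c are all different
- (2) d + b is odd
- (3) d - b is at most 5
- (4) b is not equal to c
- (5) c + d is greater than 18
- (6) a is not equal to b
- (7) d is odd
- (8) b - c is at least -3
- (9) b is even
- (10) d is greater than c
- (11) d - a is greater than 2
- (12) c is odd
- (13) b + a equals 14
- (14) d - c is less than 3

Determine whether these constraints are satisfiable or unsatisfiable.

Satisfiable

Setting (a, b, c, d) = (6, 8, 9, 11) satisfies everything: constraint 3: d - b = 3; constraint 5: c + d = 20, and the others follow.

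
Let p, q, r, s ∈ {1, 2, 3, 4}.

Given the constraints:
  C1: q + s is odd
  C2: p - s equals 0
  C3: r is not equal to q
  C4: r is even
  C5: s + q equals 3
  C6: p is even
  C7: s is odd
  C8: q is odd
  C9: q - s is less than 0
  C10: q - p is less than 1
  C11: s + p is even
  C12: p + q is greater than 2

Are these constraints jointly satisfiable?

Constraint 7 makes s odd and constraint 6 makes p even, so s + p must be odd. Constraint 11 says s + p is even — contradiction.

Unsatisfiable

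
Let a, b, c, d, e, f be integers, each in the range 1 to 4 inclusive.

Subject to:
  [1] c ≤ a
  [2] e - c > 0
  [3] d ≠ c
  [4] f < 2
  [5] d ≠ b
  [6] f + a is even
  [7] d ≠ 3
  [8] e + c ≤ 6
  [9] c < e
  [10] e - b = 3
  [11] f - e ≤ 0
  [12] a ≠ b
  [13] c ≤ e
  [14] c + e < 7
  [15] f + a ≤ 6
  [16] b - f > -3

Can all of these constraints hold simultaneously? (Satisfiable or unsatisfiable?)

Satisfiable

Setting (a, b, c, d, e, f) = (3, 1, 2, 4, 4, 1) satisfies everything: constraint 2: e - c = 2; constraint 8: e + c = 6, and the others follow.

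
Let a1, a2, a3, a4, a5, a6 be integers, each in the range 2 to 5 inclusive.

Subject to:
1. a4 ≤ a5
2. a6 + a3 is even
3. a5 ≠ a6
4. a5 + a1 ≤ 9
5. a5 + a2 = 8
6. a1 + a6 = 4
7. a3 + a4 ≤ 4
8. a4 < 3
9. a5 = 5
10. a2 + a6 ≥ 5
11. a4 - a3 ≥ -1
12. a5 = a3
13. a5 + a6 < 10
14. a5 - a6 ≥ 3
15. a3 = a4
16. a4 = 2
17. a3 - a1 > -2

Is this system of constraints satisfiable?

Unsatisfiable

Constraint 9 fixes a5 = 5 and constraint 16 fixes a4 = 2. Constraints 12 and 15 give a5 = a3 = a4, so a5 = a4. But 5 ≠ 2 — contradiction.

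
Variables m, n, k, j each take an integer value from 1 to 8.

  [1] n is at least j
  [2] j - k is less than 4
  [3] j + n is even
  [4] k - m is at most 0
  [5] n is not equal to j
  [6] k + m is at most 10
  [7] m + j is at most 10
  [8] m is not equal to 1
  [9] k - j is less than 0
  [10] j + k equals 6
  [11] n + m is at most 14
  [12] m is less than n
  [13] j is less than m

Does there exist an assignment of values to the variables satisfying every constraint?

Satisfiable

One satisfying assignment is m = 5, n = 6, k = 2, j = 4.
For the less obvious constraints — constraint 2: j - k = 2; constraint 4: k - m = -3 — and the others hold by inspection.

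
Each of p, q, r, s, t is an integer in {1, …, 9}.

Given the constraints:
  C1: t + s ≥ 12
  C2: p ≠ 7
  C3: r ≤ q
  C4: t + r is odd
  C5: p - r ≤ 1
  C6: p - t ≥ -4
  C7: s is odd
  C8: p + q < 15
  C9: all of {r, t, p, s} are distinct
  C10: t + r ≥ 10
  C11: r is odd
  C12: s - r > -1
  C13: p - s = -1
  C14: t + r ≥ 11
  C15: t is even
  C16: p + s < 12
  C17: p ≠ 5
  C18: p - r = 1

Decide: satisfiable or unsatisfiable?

Satisfiable

Try p = 4, q = 9, r = 3, s = 5, t = 8.
Check constraint 1: t + s = 13; constraint 5: p - r = 1; constraint 6: p - t = -4. The remaining constraints are straightforward to verify.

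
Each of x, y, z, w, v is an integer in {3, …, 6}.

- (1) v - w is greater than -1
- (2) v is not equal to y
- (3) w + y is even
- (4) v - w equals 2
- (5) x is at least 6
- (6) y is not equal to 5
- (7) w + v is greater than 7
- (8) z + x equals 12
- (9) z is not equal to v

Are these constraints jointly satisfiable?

Satisfiable

Take x = 6, y = 3, z = 6, w = 3, v = 5. Then constraint 1: v - w = 2; constraint 4: v - w = 2, and every other listed constraint is also met.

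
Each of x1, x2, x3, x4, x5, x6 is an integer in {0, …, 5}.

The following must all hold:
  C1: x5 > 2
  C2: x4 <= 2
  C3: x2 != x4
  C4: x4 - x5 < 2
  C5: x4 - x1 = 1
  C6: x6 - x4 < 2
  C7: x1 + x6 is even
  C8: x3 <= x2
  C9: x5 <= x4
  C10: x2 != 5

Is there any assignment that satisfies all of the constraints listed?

Unsatisfiable

From constraint 1: x5 ≥ 3. From constraints 2 and 9: x5 ≤ x4 and x4 ≤ 2, so x5 ≤ 2. But 2 < 3, so no value of x5 works.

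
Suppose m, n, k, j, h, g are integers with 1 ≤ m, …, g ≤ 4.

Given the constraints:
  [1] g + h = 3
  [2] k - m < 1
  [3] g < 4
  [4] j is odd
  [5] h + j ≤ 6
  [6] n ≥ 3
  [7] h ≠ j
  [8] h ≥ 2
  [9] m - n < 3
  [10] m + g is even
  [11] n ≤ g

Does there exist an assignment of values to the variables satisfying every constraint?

From constraints 6 and 11: g ≥ n ≥ 3. From constraint 8: h ≥ 2. Hence g + h ≥ 5. But constraint 1 requires g + h = 3, and 3 < 5. Contradiction.

Unsatisfiable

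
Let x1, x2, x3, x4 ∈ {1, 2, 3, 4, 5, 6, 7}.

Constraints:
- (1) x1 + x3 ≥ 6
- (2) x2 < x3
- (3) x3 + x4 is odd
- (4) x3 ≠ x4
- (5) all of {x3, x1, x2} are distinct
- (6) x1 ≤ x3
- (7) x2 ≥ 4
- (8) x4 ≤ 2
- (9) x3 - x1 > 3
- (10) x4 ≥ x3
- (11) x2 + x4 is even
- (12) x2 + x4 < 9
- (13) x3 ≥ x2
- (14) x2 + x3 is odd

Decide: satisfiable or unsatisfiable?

Unsatisfiable

From constraints 7 and 13: x3 ≥ x2 and x2 ≥ 4, so x3 ≥ 4. From constraints 8 and 10: x3 ≤ x4 and x4 ≤ 2, so x3 ≤ 2. But 2 < 4, so no value of x3 works.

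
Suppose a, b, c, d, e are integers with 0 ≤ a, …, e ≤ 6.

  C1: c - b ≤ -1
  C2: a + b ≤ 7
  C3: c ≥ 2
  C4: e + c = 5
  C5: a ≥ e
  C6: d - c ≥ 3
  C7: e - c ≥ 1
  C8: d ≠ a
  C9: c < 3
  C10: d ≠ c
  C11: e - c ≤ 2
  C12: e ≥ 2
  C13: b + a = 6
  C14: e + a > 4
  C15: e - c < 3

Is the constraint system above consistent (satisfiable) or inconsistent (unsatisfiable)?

Satisfiable

One satisfying assignment is a = 3, b = 3, c = 2, d = 5, e = 3.
For the less obvious constraints — constraint 1: c - b = -1; constraint 2: a + b = 6; constraint 4: e + c = 5 — and the others hold by inspection.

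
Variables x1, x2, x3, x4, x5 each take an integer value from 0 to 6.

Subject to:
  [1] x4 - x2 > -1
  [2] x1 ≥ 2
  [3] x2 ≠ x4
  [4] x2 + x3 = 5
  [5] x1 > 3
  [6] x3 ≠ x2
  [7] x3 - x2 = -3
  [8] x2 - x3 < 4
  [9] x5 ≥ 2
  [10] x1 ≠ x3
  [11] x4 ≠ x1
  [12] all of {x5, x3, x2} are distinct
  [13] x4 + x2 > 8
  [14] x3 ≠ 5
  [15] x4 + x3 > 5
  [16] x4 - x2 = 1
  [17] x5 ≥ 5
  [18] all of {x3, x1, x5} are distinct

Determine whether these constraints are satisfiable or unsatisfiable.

Satisfiable

Try x1 = 4, x2 = 4, x3 = 1, x4 = 5, x5 = 6.
Check constraint 1: x4 - x2 = 1; constraint 4: x2 + x3 = 5. The remaining constraints are straightforward to verify.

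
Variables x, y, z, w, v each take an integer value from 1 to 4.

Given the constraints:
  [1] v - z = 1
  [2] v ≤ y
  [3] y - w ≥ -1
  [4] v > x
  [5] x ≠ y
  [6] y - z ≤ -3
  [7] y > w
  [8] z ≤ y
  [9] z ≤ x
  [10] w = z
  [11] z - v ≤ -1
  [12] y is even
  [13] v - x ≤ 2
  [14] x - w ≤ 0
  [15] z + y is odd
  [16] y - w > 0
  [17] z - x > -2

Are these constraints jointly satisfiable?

Unsatisfiable

Constraints 3, 6, 11, 13, and 14 give y − w ≥ -1, w − x ≥ 0, x − v ≥ -2, v − z ≥ 1, z − y ≥ 3.
Adding all 5 inequalities: the left sides telescope to 0, and the right sides sum to (-1) + 0 + (-2) + 1 + 3 = 1. So 0 ≥ 1, which is false.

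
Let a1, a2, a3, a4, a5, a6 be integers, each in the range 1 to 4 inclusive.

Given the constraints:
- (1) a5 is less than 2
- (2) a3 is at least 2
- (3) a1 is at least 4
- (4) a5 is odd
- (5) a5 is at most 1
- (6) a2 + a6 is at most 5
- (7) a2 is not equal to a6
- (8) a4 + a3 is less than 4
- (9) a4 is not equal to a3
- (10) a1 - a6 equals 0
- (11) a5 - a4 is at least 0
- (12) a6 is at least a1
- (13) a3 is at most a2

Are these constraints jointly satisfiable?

From constraints 2 and 13: a2 ≥ a3 ≥ 2. From constraints 3 and 12: a6 ≥ a1 ≥ 4. Hence a2 + a6 ≥ 6. But constraint 6 requires a2 + a6 ≤ 5, and 5 < 6. Contradiction.

Unsatisfiable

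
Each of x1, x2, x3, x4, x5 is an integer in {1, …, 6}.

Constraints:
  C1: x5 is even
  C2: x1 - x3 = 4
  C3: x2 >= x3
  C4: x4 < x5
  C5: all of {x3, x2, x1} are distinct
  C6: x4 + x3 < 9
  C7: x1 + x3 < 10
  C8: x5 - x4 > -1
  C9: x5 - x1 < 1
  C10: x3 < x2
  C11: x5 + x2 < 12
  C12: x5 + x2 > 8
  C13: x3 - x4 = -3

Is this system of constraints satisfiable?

Satisfiable

The assignment x1 = 6, x2 = 3, x3 = 2, x4 = 5, x5 = 6 works:
  constraint 2 holds since x1 - x3 = 4.
  constraint 6 holds since x4 + x3 = 7.
  constraint 7 holds since x1 + x3 = 8.
The rest check out directly.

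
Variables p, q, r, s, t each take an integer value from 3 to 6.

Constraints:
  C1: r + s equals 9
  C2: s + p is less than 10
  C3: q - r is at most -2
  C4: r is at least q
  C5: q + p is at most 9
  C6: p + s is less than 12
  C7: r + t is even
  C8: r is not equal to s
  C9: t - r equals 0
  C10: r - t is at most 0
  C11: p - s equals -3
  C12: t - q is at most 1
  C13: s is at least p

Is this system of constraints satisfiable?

Unsatisfiable

Constraints 3, 10, and 12 give t − r ≥ 0, r − q ≥ 2, q − t ≥ -1.
Adding all 3 inequalities: the left sides telescope to 0, and the right sides sum to 0 + 2 + (-1) = 1. So 0 ≥ 1, which is false.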